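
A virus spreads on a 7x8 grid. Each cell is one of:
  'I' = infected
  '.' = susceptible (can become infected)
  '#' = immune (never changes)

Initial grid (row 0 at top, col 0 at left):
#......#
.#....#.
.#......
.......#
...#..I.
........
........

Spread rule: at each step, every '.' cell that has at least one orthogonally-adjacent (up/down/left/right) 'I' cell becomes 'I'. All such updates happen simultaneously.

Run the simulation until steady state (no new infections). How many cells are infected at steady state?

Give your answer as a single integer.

Step 0 (initial): 1 infected
Step 1: +4 new -> 5 infected
Step 2: +6 new -> 11 infected
Step 3: +6 new -> 17 infected
Step 4: +6 new -> 23 infected
Step 5: +6 new -> 29 infected
Step 6: +8 new -> 37 infected
Step 7: +6 new -> 43 infected
Step 8: +4 new -> 47 infected
Step 9: +2 new -> 49 infected
Step 10: +0 new -> 49 infected

Answer: 49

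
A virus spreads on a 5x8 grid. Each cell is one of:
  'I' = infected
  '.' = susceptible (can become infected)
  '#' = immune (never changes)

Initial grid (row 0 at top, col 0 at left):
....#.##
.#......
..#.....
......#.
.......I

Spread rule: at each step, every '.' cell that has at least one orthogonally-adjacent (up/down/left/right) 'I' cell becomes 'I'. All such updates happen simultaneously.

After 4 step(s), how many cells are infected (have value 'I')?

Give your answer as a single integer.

Answer: 13

Derivation:
Step 0 (initial): 1 infected
Step 1: +2 new -> 3 infected
Step 2: +2 new -> 5 infected
Step 3: +4 new -> 9 infected
Step 4: +4 new -> 13 infected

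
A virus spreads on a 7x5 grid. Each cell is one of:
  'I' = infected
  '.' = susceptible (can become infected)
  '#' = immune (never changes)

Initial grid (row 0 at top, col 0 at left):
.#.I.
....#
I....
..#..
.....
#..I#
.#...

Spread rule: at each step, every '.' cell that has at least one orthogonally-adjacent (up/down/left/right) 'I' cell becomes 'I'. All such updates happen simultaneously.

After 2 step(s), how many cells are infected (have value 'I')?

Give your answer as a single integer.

Answer: 25

Derivation:
Step 0 (initial): 3 infected
Step 1: +9 new -> 12 infected
Step 2: +13 new -> 25 infected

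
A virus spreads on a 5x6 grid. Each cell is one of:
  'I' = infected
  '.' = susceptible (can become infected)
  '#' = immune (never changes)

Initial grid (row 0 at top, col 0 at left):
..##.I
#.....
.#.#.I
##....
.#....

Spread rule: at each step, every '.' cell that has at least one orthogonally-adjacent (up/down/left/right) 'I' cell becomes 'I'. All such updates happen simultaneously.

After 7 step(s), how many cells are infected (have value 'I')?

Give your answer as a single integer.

Step 0 (initial): 2 infected
Step 1: +4 new -> 6 infected
Step 2: +3 new -> 9 infected
Step 3: +3 new -> 12 infected
Step 4: +3 new -> 15 infected
Step 5: +3 new -> 18 infected
Step 6: +1 new -> 19 infected
Step 7: +1 new -> 20 infected

Answer: 20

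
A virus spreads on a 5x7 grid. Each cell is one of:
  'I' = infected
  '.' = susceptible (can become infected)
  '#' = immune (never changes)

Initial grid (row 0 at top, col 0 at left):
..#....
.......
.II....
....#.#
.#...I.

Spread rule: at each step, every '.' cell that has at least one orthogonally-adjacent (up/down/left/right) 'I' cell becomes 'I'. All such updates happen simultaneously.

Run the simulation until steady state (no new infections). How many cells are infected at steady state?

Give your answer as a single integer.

Step 0 (initial): 3 infected
Step 1: +9 new -> 12 infected
Step 2: +9 new -> 21 infected
Step 3: +6 new -> 27 infected
Step 4: +3 new -> 30 infected
Step 5: +1 new -> 31 infected
Step 6: +0 new -> 31 infected

Answer: 31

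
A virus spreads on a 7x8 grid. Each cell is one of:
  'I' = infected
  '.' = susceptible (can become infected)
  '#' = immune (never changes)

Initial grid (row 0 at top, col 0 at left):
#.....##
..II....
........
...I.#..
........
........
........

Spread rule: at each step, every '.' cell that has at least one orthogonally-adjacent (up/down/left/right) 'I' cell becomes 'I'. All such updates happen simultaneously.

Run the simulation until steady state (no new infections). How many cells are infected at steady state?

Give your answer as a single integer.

Answer: 52

Derivation:
Step 0 (initial): 3 infected
Step 1: +9 new -> 12 infected
Step 2: +10 new -> 22 infected
Step 3: +10 new -> 32 infected
Step 4: +8 new -> 40 infected
Step 5: +7 new -> 47 infected
Step 6: +4 new -> 51 infected
Step 7: +1 new -> 52 infected
Step 8: +0 new -> 52 infected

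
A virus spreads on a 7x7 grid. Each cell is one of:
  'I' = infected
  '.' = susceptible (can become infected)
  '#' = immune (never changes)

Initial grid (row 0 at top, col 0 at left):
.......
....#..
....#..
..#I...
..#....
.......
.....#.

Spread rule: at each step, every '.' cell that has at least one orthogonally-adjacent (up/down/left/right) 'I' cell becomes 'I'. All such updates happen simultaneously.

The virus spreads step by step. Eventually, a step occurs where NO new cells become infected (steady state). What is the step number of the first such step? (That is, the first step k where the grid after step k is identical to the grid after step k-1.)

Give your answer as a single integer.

Answer: 7

Derivation:
Step 0 (initial): 1 infected
Step 1: +3 new -> 4 infected
Step 2: +5 new -> 9 infected
Step 3: +9 new -> 18 infected
Step 4: +12 new -> 30 infected
Step 5: +9 new -> 39 infected
Step 6: +5 new -> 44 infected
Step 7: +0 new -> 44 infected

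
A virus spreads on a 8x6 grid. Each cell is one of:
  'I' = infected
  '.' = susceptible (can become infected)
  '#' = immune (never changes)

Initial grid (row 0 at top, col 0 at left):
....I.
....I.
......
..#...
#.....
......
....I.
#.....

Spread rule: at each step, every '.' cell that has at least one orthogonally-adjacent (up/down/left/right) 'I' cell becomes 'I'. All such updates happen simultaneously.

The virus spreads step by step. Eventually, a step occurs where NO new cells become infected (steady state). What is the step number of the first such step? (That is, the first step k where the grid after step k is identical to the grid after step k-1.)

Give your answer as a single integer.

Answer: 7

Derivation:
Step 0 (initial): 3 infected
Step 1: +9 new -> 12 infected
Step 2: +11 new -> 23 infected
Step 3: +10 new -> 33 infected
Step 4: +7 new -> 40 infected
Step 5: +4 new -> 44 infected
Step 6: +1 new -> 45 infected
Step 7: +0 new -> 45 infected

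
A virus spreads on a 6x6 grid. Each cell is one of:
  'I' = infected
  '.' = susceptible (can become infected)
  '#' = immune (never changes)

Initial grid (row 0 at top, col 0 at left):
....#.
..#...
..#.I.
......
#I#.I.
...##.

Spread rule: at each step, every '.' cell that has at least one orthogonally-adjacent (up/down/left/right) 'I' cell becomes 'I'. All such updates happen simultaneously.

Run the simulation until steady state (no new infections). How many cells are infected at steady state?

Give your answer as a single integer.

Answer: 29

Derivation:
Step 0 (initial): 3 infected
Step 1: +8 new -> 11 infected
Step 2: +10 new -> 21 infected
Step 3: +4 new -> 25 infected
Step 4: +3 new -> 28 infected
Step 5: +1 new -> 29 infected
Step 6: +0 new -> 29 infected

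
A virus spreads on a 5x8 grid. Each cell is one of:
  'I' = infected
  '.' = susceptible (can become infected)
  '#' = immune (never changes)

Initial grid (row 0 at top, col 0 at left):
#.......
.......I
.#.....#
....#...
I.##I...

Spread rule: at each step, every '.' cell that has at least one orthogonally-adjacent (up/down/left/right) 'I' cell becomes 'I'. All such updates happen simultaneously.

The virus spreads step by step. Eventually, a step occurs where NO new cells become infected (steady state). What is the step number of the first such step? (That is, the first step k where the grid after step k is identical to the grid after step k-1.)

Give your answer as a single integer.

Step 0 (initial): 3 infected
Step 1: +5 new -> 8 infected
Step 2: +7 new -> 15 infected
Step 3: +7 new -> 22 infected
Step 4: +7 new -> 29 infected
Step 5: +4 new -> 33 infected
Step 6: +1 new -> 34 infected
Step 7: +0 new -> 34 infected

Answer: 7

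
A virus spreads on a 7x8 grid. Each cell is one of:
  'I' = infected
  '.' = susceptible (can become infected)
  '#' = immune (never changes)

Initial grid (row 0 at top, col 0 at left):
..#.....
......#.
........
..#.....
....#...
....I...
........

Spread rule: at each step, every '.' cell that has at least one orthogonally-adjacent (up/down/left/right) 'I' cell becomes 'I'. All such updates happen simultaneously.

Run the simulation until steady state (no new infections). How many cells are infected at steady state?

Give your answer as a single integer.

Answer: 52

Derivation:
Step 0 (initial): 1 infected
Step 1: +3 new -> 4 infected
Step 2: +6 new -> 10 infected
Step 3: +8 new -> 18 infected
Step 4: +9 new -> 27 infected
Step 5: +9 new -> 36 infected
Step 6: +7 new -> 43 infected
Step 7: +5 new -> 48 infected
Step 8: +3 new -> 51 infected
Step 9: +1 new -> 52 infected
Step 10: +0 new -> 52 infected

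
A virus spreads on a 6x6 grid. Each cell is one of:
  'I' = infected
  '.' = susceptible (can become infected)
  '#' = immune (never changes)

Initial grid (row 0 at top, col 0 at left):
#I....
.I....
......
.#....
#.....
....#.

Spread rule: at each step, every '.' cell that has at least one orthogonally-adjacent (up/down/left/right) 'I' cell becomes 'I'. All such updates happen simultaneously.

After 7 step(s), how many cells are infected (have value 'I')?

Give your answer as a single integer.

Answer: 31

Derivation:
Step 0 (initial): 2 infected
Step 1: +4 new -> 6 infected
Step 2: +4 new -> 10 infected
Step 3: +5 new -> 15 infected
Step 4: +5 new -> 20 infected
Step 5: +5 new -> 25 infected
Step 6: +4 new -> 29 infected
Step 7: +2 new -> 31 infected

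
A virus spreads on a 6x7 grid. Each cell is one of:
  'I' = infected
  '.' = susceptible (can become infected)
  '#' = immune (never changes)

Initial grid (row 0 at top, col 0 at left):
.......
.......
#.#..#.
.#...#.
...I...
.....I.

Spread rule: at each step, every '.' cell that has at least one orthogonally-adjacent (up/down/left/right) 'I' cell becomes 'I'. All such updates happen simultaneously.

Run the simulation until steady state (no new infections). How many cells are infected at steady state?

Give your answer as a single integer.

Step 0 (initial): 2 infected
Step 1: +7 new -> 9 infected
Step 2: +6 new -> 15 infected
Step 3: +5 new -> 20 infected
Step 4: +6 new -> 26 infected
Step 5: +5 new -> 31 infected
Step 6: +5 new -> 36 infected
Step 7: +1 new -> 37 infected
Step 8: +0 new -> 37 infected

Answer: 37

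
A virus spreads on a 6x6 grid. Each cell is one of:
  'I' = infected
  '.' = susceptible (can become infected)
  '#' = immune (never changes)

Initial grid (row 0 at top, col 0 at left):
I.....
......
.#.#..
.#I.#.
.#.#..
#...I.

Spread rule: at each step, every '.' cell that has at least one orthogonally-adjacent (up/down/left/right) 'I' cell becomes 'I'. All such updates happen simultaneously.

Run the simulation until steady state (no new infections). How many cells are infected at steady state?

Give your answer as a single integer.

Answer: 29

Derivation:
Step 0 (initial): 3 infected
Step 1: +8 new -> 11 infected
Step 2: +6 new -> 17 infected
Step 3: +5 new -> 22 infected
Step 4: +4 new -> 26 infected
Step 5: +3 new -> 29 infected
Step 6: +0 new -> 29 infected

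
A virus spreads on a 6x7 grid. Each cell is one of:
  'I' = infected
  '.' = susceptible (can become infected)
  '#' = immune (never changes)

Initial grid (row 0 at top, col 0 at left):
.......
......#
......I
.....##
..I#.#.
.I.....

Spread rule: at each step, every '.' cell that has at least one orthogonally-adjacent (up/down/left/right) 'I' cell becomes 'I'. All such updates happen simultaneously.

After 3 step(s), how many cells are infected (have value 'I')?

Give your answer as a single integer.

Answer: 23

Derivation:
Step 0 (initial): 3 infected
Step 1: +5 new -> 8 infected
Step 2: +7 new -> 15 infected
Step 3: +8 new -> 23 infected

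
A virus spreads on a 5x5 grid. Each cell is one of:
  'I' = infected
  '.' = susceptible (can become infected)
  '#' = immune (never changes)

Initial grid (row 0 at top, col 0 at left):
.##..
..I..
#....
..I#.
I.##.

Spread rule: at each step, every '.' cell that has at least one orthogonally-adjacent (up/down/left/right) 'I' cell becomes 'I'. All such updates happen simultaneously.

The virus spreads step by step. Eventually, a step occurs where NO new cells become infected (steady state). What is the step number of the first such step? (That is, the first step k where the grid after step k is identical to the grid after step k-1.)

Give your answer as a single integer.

Answer: 6

Derivation:
Step 0 (initial): 3 infected
Step 1: +6 new -> 9 infected
Step 2: +5 new -> 14 infected
Step 3: +3 new -> 17 infected
Step 4: +1 new -> 18 infected
Step 5: +1 new -> 19 infected
Step 6: +0 new -> 19 infected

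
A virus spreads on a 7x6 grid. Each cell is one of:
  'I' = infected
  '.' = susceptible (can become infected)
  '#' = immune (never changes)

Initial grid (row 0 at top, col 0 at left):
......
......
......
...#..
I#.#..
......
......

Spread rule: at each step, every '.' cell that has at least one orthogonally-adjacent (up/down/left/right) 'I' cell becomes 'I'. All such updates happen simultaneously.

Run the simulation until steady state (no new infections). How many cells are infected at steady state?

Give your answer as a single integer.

Answer: 39

Derivation:
Step 0 (initial): 1 infected
Step 1: +2 new -> 3 infected
Step 2: +4 new -> 7 infected
Step 3: +5 new -> 12 infected
Step 4: +6 new -> 18 infected
Step 5: +5 new -> 23 infected
Step 6: +6 new -> 29 infected
Step 7: +6 new -> 35 infected
Step 8: +3 new -> 38 infected
Step 9: +1 new -> 39 infected
Step 10: +0 new -> 39 infected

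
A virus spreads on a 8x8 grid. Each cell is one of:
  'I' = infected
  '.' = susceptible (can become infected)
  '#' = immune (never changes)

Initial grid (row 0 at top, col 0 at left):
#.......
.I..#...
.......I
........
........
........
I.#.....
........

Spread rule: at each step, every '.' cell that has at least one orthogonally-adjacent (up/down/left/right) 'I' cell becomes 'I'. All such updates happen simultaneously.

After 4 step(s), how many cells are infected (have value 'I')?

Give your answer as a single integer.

Answer: 49

Derivation:
Step 0 (initial): 3 infected
Step 1: +10 new -> 13 infected
Step 2: +13 new -> 26 infected
Step 3: +13 new -> 39 infected
Step 4: +10 new -> 49 infected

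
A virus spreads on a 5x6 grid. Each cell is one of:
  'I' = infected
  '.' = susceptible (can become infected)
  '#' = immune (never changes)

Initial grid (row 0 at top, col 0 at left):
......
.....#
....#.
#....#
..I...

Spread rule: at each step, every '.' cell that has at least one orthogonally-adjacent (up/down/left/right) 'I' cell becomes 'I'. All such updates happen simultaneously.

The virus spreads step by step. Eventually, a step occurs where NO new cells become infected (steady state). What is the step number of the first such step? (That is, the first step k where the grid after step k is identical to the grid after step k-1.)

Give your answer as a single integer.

Step 0 (initial): 1 infected
Step 1: +3 new -> 4 infected
Step 2: +5 new -> 9 infected
Step 3: +5 new -> 14 infected
Step 4: +4 new -> 18 infected
Step 5: +4 new -> 22 infected
Step 6: +2 new -> 24 infected
Step 7: +1 new -> 25 infected
Step 8: +0 new -> 25 infected

Answer: 8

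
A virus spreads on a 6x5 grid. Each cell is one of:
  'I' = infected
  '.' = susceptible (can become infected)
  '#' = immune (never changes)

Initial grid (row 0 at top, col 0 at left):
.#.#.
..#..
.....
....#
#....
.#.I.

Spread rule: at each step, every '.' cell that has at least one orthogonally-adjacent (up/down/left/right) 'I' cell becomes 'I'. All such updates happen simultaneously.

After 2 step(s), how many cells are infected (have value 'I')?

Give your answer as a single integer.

Step 0 (initial): 1 infected
Step 1: +3 new -> 4 infected
Step 2: +3 new -> 7 infected

Answer: 7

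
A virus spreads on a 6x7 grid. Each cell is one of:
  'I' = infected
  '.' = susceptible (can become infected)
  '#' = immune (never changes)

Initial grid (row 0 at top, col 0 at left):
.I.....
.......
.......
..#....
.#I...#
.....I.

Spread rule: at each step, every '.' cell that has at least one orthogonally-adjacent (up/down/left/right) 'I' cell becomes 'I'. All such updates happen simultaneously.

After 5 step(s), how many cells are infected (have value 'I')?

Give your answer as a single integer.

Answer: 39

Derivation:
Step 0 (initial): 3 infected
Step 1: +8 new -> 11 infected
Step 2: +9 new -> 20 infected
Step 3: +10 new -> 30 infected
Step 4: +7 new -> 37 infected
Step 5: +2 new -> 39 infected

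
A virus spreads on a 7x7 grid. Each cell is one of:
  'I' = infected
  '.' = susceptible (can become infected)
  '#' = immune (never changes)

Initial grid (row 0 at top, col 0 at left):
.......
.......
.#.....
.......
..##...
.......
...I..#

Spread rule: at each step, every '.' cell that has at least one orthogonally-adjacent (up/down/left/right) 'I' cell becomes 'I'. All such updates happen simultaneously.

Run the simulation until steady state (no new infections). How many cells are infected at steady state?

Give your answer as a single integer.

Answer: 45

Derivation:
Step 0 (initial): 1 infected
Step 1: +3 new -> 4 infected
Step 2: +4 new -> 8 infected
Step 3: +4 new -> 12 infected
Step 4: +5 new -> 17 infected
Step 5: +6 new -> 23 infected
Step 6: +6 new -> 29 infected
Step 7: +6 new -> 35 infected
Step 8: +5 new -> 40 infected
Step 9: +4 new -> 44 infected
Step 10: +1 new -> 45 infected
Step 11: +0 new -> 45 infected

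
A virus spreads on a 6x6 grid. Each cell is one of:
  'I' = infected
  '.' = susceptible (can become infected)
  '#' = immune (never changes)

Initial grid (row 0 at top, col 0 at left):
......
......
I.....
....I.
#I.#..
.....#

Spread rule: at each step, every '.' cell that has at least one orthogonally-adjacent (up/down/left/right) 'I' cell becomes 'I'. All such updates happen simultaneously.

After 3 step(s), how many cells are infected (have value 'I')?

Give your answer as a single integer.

Step 0 (initial): 3 infected
Step 1: +10 new -> 13 infected
Step 2: +11 new -> 24 infected
Step 3: +6 new -> 30 infected

Answer: 30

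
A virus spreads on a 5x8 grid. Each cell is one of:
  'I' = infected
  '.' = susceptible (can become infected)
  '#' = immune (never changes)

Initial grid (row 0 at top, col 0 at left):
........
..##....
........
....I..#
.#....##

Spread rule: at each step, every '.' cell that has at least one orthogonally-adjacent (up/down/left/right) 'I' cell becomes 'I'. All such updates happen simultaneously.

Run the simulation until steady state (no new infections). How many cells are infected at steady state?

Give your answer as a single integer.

Step 0 (initial): 1 infected
Step 1: +4 new -> 5 infected
Step 2: +7 new -> 12 infected
Step 3: +6 new -> 18 infected
Step 4: +6 new -> 24 infected
Step 5: +6 new -> 30 infected
Step 6: +3 new -> 33 infected
Step 7: +1 new -> 34 infected
Step 8: +0 new -> 34 infected

Answer: 34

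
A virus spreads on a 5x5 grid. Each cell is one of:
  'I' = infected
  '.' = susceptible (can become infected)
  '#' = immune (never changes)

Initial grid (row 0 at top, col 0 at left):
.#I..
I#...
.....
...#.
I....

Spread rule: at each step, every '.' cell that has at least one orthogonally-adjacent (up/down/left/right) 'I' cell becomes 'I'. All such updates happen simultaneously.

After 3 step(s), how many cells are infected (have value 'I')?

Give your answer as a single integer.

Answer: 19

Derivation:
Step 0 (initial): 3 infected
Step 1: +6 new -> 9 infected
Step 2: +6 new -> 15 infected
Step 3: +4 new -> 19 infected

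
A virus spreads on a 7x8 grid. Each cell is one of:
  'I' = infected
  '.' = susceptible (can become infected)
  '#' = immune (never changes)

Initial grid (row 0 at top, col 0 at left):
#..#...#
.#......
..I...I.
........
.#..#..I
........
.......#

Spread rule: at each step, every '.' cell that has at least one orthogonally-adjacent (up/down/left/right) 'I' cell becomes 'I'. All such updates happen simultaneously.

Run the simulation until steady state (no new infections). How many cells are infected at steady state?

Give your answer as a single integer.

Answer: 49

Derivation:
Step 0 (initial): 3 infected
Step 1: +11 new -> 14 infected
Step 2: +13 new -> 27 infected
Step 3: +10 new -> 37 infected
Step 4: +7 new -> 44 infected
Step 5: +4 new -> 48 infected
Step 6: +1 new -> 49 infected
Step 7: +0 new -> 49 infected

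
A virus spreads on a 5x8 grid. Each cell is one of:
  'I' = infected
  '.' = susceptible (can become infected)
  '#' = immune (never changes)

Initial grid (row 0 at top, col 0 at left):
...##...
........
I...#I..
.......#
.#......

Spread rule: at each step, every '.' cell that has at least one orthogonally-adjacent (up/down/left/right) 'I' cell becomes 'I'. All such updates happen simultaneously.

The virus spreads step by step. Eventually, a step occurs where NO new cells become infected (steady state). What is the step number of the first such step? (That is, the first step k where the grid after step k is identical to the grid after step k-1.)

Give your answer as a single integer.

Step 0 (initial): 2 infected
Step 1: +6 new -> 8 infected
Step 2: +12 new -> 20 infected
Step 3: +10 new -> 30 infected
Step 4: +5 new -> 35 infected
Step 5: +0 new -> 35 infected

Answer: 5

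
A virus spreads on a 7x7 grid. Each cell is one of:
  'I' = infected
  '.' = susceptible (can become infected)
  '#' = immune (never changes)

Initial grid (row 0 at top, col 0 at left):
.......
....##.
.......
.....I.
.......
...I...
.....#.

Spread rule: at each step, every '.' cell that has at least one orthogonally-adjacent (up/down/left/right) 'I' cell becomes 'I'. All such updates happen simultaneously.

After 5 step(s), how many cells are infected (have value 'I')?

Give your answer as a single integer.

Answer: 39

Derivation:
Step 0 (initial): 2 infected
Step 1: +8 new -> 10 infected
Step 2: +10 new -> 20 infected
Step 3: +7 new -> 27 infected
Step 4: +7 new -> 34 infected
Step 5: +5 new -> 39 infected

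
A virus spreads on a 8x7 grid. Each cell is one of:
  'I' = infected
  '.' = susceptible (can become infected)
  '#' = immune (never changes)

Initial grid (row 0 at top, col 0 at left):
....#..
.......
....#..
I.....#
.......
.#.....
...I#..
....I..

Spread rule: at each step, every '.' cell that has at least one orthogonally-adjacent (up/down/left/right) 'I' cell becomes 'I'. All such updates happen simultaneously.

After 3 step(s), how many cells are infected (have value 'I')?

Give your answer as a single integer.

Step 0 (initial): 3 infected
Step 1: +7 new -> 10 infected
Step 2: +12 new -> 22 infected
Step 3: +10 new -> 32 infected

Answer: 32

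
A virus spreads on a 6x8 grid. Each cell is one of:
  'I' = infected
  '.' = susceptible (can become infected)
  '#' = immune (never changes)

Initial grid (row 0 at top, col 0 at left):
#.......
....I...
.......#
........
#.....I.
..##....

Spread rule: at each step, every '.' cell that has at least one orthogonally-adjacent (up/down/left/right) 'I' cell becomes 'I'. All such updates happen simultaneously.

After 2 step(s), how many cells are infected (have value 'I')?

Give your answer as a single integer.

Answer: 23

Derivation:
Step 0 (initial): 2 infected
Step 1: +8 new -> 10 infected
Step 2: +13 new -> 23 infected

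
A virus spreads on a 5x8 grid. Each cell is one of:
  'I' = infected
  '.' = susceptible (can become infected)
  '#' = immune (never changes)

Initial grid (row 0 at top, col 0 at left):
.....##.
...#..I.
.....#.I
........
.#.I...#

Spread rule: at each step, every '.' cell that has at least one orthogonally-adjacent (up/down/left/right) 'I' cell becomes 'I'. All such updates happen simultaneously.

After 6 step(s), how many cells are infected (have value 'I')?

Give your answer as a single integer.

Answer: 33

Derivation:
Step 0 (initial): 3 infected
Step 1: +7 new -> 10 infected
Step 2: +7 new -> 17 infected
Step 3: +6 new -> 23 infected
Step 4: +4 new -> 27 infected
Step 5: +4 new -> 31 infected
Step 6: +2 new -> 33 infected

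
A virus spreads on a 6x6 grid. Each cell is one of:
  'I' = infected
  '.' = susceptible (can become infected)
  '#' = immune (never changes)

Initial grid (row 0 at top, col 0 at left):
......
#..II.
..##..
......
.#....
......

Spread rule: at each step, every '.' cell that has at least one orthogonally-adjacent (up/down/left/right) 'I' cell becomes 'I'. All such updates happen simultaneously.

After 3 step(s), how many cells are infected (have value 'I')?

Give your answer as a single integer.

Step 0 (initial): 2 infected
Step 1: +5 new -> 7 infected
Step 2: +5 new -> 12 infected
Step 3: +5 new -> 17 infected

Answer: 17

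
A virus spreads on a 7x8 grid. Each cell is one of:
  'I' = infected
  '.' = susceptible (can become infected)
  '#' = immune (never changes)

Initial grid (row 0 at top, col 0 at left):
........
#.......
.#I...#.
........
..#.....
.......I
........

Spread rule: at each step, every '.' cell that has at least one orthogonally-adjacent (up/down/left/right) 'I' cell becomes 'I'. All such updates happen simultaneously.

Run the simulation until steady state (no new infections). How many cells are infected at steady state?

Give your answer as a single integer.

Step 0 (initial): 2 infected
Step 1: +6 new -> 8 infected
Step 2: +10 new -> 18 infected
Step 3: +13 new -> 31 infected
Step 4: +11 new -> 42 infected
Step 5: +7 new -> 49 infected
Step 6: +3 new -> 52 infected
Step 7: +0 new -> 52 infected

Answer: 52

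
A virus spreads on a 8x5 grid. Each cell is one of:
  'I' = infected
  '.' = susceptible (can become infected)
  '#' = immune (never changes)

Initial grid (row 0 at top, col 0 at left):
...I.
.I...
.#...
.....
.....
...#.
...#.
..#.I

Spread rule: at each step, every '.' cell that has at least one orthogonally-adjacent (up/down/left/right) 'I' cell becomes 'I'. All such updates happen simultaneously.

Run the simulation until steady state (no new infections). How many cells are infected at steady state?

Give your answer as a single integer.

Answer: 36

Derivation:
Step 0 (initial): 3 infected
Step 1: +8 new -> 11 infected
Step 2: +6 new -> 17 infected
Step 3: +5 new -> 22 infected
Step 4: +5 new -> 27 infected
Step 5: +3 new -> 30 infected
Step 6: +3 new -> 33 infected
Step 7: +2 new -> 35 infected
Step 8: +1 new -> 36 infected
Step 9: +0 new -> 36 infected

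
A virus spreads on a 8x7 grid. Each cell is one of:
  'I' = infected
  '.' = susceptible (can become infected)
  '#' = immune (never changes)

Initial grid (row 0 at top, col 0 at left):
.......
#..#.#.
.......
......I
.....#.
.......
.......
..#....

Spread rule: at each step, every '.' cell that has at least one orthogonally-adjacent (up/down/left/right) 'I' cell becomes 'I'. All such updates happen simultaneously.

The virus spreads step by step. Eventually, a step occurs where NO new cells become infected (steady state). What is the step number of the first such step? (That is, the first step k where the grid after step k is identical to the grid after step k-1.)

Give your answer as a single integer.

Step 0 (initial): 1 infected
Step 1: +3 new -> 4 infected
Step 2: +4 new -> 8 infected
Step 3: +6 new -> 14 infected
Step 4: +8 new -> 22 infected
Step 5: +7 new -> 29 infected
Step 6: +8 new -> 37 infected
Step 7: +7 new -> 44 infected
Step 8: +3 new -> 47 infected
Step 9: +3 new -> 50 infected
Step 10: +1 new -> 51 infected
Step 11: +0 new -> 51 infected

Answer: 11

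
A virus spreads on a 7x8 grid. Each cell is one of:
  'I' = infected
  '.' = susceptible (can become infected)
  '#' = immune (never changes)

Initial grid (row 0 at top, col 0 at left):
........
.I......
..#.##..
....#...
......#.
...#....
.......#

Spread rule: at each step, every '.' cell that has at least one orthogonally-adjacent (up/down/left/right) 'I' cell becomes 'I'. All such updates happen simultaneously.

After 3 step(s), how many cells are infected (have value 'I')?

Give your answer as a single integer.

Answer: 16

Derivation:
Step 0 (initial): 1 infected
Step 1: +4 new -> 5 infected
Step 2: +5 new -> 10 infected
Step 3: +6 new -> 16 infected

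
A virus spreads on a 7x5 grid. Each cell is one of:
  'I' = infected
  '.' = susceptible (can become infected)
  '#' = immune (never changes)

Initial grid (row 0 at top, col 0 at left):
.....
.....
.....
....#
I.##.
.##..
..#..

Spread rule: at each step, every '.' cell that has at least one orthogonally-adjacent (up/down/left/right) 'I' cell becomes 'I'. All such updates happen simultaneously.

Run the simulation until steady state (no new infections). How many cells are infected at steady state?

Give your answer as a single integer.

Step 0 (initial): 1 infected
Step 1: +3 new -> 4 infected
Step 2: +3 new -> 7 infected
Step 3: +4 new -> 11 infected
Step 4: +4 new -> 15 infected
Step 5: +3 new -> 18 infected
Step 6: +3 new -> 21 infected
Step 7: +2 new -> 23 infected
Step 8: +1 new -> 24 infected
Step 9: +0 new -> 24 infected

Answer: 24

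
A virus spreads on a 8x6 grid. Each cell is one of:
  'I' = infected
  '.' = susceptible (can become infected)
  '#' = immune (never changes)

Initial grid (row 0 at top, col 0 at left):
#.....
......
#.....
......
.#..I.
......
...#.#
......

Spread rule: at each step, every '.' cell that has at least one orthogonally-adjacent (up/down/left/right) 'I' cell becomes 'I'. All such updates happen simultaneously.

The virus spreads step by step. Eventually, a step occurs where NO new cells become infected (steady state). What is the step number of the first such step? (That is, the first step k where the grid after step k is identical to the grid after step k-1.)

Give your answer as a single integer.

Step 0 (initial): 1 infected
Step 1: +4 new -> 5 infected
Step 2: +7 new -> 12 infected
Step 3: +6 new -> 18 infected
Step 4: +9 new -> 27 infected
Step 5: +8 new -> 35 infected
Step 6: +5 new -> 40 infected
Step 7: +3 new -> 43 infected
Step 8: +0 new -> 43 infected

Answer: 8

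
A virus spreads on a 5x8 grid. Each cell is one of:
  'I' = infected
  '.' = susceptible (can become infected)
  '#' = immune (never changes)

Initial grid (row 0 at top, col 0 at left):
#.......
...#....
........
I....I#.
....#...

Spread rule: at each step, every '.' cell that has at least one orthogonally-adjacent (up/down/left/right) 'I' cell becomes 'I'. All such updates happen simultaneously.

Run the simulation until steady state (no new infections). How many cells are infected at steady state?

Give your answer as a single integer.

Answer: 36

Derivation:
Step 0 (initial): 2 infected
Step 1: +6 new -> 8 infected
Step 2: +9 new -> 17 infected
Step 3: +10 new -> 27 infected
Step 4: +6 new -> 33 infected
Step 5: +3 new -> 36 infected
Step 6: +0 new -> 36 infected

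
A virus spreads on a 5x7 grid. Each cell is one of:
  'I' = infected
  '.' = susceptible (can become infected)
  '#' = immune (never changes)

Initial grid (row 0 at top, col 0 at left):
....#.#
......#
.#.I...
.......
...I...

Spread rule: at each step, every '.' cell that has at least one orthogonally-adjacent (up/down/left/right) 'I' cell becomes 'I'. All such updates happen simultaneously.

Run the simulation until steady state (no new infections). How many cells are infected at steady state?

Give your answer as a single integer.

Step 0 (initial): 2 infected
Step 1: +6 new -> 8 infected
Step 2: +8 new -> 16 infected
Step 3: +8 new -> 24 infected
Step 4: +5 new -> 29 infected
Step 5: +2 new -> 31 infected
Step 6: +0 new -> 31 infected

Answer: 31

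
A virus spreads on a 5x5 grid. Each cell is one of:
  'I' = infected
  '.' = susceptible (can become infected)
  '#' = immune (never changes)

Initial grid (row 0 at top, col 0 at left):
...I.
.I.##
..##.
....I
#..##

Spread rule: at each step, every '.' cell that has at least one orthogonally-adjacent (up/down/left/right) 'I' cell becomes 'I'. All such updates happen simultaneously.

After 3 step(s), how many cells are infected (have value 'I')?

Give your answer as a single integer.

Step 0 (initial): 3 infected
Step 1: +8 new -> 11 infected
Step 2: +4 new -> 15 infected
Step 3: +3 new -> 18 infected

Answer: 18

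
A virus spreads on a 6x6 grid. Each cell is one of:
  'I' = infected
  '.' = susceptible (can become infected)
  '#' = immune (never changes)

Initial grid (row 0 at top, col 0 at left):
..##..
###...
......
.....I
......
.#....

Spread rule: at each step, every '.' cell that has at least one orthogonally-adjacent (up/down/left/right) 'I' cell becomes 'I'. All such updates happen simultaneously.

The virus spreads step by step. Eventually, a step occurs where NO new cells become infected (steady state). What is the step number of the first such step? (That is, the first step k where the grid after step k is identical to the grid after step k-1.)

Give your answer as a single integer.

Answer: 8

Derivation:
Step 0 (initial): 1 infected
Step 1: +3 new -> 4 infected
Step 2: +5 new -> 9 infected
Step 3: +6 new -> 15 infected
Step 4: +6 new -> 21 infected
Step 5: +4 new -> 25 infected
Step 6: +2 new -> 27 infected
Step 7: +1 new -> 28 infected
Step 8: +0 new -> 28 infected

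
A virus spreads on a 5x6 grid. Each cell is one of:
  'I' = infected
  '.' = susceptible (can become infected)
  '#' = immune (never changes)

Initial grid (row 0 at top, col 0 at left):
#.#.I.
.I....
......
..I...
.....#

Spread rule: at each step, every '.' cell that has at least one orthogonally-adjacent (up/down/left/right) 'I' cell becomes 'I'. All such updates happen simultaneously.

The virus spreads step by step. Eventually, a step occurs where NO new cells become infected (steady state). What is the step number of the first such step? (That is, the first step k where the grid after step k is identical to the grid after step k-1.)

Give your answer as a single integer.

Step 0 (initial): 3 infected
Step 1: +11 new -> 14 infected
Step 2: +9 new -> 23 infected
Step 3: +4 new -> 27 infected
Step 4: +0 new -> 27 infected

Answer: 4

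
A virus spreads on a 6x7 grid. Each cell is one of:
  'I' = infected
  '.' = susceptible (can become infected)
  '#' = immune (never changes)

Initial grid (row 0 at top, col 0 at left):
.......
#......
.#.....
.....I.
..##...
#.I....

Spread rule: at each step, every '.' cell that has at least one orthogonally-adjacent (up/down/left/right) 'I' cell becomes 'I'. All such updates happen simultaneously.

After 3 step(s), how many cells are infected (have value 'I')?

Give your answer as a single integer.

Step 0 (initial): 2 infected
Step 1: +6 new -> 8 infected
Step 2: +9 new -> 17 infected
Step 3: +8 new -> 25 infected

Answer: 25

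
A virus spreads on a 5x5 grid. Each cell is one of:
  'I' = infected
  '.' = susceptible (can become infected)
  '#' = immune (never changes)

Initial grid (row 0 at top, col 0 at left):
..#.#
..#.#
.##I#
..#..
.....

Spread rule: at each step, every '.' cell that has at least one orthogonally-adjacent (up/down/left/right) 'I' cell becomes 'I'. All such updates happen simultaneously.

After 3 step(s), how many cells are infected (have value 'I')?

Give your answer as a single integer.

Answer: 8

Derivation:
Step 0 (initial): 1 infected
Step 1: +2 new -> 3 infected
Step 2: +3 new -> 6 infected
Step 3: +2 new -> 8 infected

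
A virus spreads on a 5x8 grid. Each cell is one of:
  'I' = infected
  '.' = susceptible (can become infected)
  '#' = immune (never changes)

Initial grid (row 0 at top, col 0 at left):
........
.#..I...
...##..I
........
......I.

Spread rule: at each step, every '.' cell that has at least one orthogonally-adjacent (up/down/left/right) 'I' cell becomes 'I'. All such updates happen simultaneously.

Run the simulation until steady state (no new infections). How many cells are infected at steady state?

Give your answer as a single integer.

Answer: 37

Derivation:
Step 0 (initial): 3 infected
Step 1: +9 new -> 12 infected
Step 2: +8 new -> 20 infected
Step 3: +5 new -> 25 infected
Step 4: +5 new -> 30 infected
Step 5: +4 new -> 34 infected
Step 6: +3 new -> 37 infected
Step 7: +0 new -> 37 infected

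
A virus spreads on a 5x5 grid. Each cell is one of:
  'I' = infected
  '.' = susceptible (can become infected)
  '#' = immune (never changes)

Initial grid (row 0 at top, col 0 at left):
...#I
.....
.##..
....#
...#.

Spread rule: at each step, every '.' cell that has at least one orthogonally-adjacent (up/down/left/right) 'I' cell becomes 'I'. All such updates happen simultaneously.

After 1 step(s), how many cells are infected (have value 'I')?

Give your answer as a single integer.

Step 0 (initial): 1 infected
Step 1: +1 new -> 2 infected

Answer: 2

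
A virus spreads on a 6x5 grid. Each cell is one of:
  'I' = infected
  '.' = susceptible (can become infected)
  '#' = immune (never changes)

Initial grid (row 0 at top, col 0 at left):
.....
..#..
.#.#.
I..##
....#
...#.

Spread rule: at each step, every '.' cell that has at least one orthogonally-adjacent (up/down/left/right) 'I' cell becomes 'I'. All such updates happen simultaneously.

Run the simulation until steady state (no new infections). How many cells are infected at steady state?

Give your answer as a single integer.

Answer: 22

Derivation:
Step 0 (initial): 1 infected
Step 1: +3 new -> 4 infected
Step 2: +4 new -> 8 infected
Step 3: +5 new -> 13 infected
Step 4: +3 new -> 16 infected
Step 5: +1 new -> 17 infected
Step 6: +1 new -> 18 infected
Step 7: +2 new -> 20 infected
Step 8: +1 new -> 21 infected
Step 9: +1 new -> 22 infected
Step 10: +0 new -> 22 infected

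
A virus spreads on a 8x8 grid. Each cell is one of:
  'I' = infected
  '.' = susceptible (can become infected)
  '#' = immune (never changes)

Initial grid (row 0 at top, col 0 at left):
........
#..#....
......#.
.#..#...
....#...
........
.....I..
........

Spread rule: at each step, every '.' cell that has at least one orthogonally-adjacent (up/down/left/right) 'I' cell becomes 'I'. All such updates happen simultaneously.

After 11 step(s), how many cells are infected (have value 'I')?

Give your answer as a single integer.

Answer: 58

Derivation:
Step 0 (initial): 1 infected
Step 1: +4 new -> 5 infected
Step 2: +7 new -> 12 infected
Step 3: +7 new -> 19 infected
Step 4: +7 new -> 26 infected
Step 5: +8 new -> 34 infected
Step 6: +9 new -> 43 infected
Step 7: +5 new -> 48 infected
Step 8: +5 new -> 53 infected
Step 9: +3 new -> 56 infected
Step 10: +1 new -> 57 infected
Step 11: +1 new -> 58 infected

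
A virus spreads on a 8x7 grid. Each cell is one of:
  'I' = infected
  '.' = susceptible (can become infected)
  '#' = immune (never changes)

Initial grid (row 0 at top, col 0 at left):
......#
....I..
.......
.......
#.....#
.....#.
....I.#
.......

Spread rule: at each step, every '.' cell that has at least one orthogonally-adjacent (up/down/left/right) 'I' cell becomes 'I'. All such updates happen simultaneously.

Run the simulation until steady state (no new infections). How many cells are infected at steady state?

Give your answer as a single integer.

Answer: 50

Derivation:
Step 0 (initial): 2 infected
Step 1: +8 new -> 10 infected
Step 2: +12 new -> 22 infected
Step 3: +12 new -> 34 infected
Step 4: +9 new -> 43 infected
Step 5: +6 new -> 49 infected
Step 6: +1 new -> 50 infected
Step 7: +0 new -> 50 infected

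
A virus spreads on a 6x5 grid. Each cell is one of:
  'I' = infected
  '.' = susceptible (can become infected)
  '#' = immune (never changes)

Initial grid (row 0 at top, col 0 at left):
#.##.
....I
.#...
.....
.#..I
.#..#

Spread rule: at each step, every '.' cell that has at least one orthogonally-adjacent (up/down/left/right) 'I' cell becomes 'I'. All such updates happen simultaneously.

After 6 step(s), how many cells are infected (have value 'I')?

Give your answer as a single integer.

Step 0 (initial): 2 infected
Step 1: +5 new -> 7 infected
Step 2: +5 new -> 12 infected
Step 3: +4 new -> 16 infected
Step 4: +3 new -> 19 infected
Step 5: +2 new -> 21 infected
Step 6: +1 new -> 22 infected

Answer: 22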